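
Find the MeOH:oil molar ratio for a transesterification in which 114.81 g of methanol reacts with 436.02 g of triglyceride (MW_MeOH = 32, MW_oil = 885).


Molar ratio = n_MeOH / n_oil = (MeOH/32) / (oil/885) = (MeOH * 885) / (32 * oil)
= (114.81 * 885) / (32 * 436.02)
= 7.2823

7.2823


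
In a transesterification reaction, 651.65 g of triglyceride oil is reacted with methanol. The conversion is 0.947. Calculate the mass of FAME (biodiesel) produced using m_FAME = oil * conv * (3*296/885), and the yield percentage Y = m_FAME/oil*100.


m_FAME = oil * conv * (3 * 296 / 885) = oil * conv * (888/885)
= 651.65 * 0.947 * 888 / 885
= 619.2045 g
Y = m_FAME / oil * 100 = conv * (888/885) * 100
= 0.947 * 888 / 885 * 100
= 95.02%

619.2045 g FAME; Y = 95.02%


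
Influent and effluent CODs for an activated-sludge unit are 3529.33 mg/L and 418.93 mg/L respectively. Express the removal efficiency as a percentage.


eta = (COD_in - COD_out) / COD_in * 100
= (3529.33 - 418.93) / 3529.33 * 100
= 88.1300%

88.1300%


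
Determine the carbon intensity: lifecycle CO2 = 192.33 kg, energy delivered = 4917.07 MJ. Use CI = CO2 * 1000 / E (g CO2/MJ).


CI = CO2 * 1000 / E
= 192.33 * 1000 / 4917.07
= 39.1148 g CO2/MJ

39.1148 g CO2/MJ


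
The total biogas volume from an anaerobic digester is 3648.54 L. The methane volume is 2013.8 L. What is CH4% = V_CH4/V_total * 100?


CH4% = V_CH4 / V_total * 100
= 2013.8 / 3648.54 * 100
= 55.1947%

55.1947%


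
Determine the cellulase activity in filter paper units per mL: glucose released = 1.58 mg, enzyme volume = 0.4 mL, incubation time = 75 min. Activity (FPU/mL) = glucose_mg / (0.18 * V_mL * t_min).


Activity = glucose_mg / (0.18 mg/umol * V_mL * t_min)
= 1.58 / (0.18 * 0.4 * 75)
= 0.2926 FPU/mL

0.2926 FPU/mL


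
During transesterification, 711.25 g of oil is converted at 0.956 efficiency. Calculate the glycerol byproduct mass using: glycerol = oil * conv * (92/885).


glycerol = oil * conv * (92/885)
= 711.25 * 0.956 * 92 / 885
= 70.6846 g

70.6846 g


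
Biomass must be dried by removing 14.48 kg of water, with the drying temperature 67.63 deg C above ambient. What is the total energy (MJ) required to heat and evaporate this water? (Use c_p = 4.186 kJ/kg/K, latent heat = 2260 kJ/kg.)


E = m_water * (4.186 * dT + 2260) / 1000
= 14.48 * (4.186 * 67.63 + 2260) / 1000
= 36.8241 MJ

36.8241 MJ


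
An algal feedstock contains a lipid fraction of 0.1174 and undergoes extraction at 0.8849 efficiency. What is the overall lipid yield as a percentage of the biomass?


Y = lipid_content * extraction_eff * 100
= 0.1174 * 0.8849 * 100
= 10.3887%

10.3887%


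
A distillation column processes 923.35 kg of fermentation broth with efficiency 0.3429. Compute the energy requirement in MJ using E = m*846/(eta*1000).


E = m * 846 / (eta * 1000)
= 923.35 * 846 / (0.3429 * 1000)
= 2278.0814 MJ

2278.0814 MJ


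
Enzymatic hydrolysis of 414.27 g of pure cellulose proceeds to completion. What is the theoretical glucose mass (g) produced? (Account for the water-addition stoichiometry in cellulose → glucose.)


glucose = cellulose * 180/162
= 414.27 * 180/162
= 460.3000 g

460.3000 g


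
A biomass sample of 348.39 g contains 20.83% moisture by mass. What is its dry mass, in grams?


Wd = Ww * (1 - MC/100)
= 348.39 * (1 - 20.83/100)
= 275.8204 g

275.8204 g


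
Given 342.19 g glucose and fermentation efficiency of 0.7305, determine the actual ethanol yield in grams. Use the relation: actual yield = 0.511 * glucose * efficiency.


Actual ethanol: m = 0.511 * 342.19 * 0.7305
m = 127.7346 g

127.7346 g


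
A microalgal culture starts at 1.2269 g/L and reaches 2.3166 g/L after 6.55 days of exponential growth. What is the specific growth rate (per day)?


mu = ln(X2/X1) / dt
= ln(2.3166/1.2269) / 6.55
= 0.0970 per day

0.0970 per day


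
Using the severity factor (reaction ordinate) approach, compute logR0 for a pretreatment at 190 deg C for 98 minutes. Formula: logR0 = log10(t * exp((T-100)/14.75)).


logR0 = log10(t * exp((T - 100) / 14.75))
= log10(98 * exp((190 - 100) / 14.75))
= 4.6412

4.6412


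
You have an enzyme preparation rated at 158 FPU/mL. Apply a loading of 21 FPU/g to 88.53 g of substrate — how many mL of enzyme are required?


V = dosage * m_sub / activity
V = 21 * 88.53 / 158
V = 11.7666 mL

11.7666 mL


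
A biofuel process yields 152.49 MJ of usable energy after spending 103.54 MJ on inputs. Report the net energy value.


NEV = E_out - E_in
= 152.49 - 103.54
= 48.9500 MJ

48.9500 MJ


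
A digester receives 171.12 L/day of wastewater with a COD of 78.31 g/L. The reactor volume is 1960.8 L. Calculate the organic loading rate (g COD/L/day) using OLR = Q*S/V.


OLR = Q * S / V
= 171.12 * 78.31 / 1960.8
= 6.8342 g/L/day

6.8342 g/L/day


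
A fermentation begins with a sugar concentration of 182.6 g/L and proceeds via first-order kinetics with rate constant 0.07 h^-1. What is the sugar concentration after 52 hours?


S = S0 * exp(-k * t)
S = 182.6 * exp(-0.07 * 52)
S = 4.7937 g/L

4.7937 g/L


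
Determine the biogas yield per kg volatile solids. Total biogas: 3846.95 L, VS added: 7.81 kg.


Y = V / VS
= 3846.95 / 7.81
= 492.5672 L/kg VS

492.5672 L/kg VS


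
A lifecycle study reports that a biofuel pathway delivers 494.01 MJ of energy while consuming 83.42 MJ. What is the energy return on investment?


EROI = E_out / E_in
= 494.01 / 83.42
= 5.9220

5.9220


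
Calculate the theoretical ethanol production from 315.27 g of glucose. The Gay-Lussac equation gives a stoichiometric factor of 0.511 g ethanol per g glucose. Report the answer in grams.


Theoretical ethanol yield: m_EtOH = 0.511 * m_glucose
m_EtOH = 0.511 * 315.27 = 161.1030 g

161.1030 g


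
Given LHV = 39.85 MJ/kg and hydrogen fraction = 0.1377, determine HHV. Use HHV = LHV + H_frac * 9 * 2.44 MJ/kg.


HHV = LHV + H_frac * 9 * 2.44
= 39.85 + 0.1377 * 9 * 2.44
= 42.8739 MJ/kg

42.8739 MJ/kg


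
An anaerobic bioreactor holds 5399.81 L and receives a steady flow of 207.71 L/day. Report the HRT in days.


HRT = V / Q
= 5399.81 / 207.71
= 25.9969 days

25.9969 days


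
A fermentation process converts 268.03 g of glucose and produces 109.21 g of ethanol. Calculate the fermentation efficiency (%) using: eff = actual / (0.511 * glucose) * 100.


Fermentation efficiency = (actual / (0.511 * glucose)) * 100
= (109.21 / (0.511 * 268.03)) * 100
= 79.7367%

79.7367%


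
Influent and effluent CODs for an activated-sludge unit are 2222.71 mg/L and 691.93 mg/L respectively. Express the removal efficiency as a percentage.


eta = (COD_in - COD_out) / COD_in * 100
= (2222.71 - 691.93) / 2222.71 * 100
= 68.8700%

68.8700%


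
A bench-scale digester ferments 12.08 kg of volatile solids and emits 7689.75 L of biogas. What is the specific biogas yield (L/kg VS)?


Y = V / VS
= 7689.75 / 12.08
= 636.5687 L/kg VS

636.5687 L/kg VS


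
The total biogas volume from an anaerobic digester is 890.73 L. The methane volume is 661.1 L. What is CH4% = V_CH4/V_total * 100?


CH4% = V_CH4 / V_total * 100
= 661.1 / 890.73 * 100
= 74.2200%

74.2200%


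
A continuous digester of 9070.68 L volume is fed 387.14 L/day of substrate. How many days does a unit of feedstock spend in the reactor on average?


HRT = V / Q
= 9070.68 / 387.14
= 23.4300 days

23.4300 days


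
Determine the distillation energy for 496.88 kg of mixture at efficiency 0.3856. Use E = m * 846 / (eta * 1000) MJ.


E = m * 846 / (eta * 1000)
= 496.88 * 846 / (0.3856 * 1000)
= 1090.1465 MJ

1090.1465 MJ


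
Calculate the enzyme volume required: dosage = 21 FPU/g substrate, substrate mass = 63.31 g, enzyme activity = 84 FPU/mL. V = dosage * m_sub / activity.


V = dosage * m_sub / activity
V = 21 * 63.31 / 84
V = 15.8275 mL

15.8275 mL


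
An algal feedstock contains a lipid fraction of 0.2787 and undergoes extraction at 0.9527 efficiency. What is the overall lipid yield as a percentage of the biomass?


Y = lipid_content * extraction_eff * 100
= 0.2787 * 0.9527 * 100
= 26.5517%

26.5517%


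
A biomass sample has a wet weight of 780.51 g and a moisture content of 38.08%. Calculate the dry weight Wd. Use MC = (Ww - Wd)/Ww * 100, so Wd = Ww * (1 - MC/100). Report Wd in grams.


Wd = Ww * (1 - MC/100)
= 780.51 * (1 - 38.08/100)
= 483.2918 g

483.2918 g


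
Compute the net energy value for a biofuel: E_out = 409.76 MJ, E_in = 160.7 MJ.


NEV = E_out - E_in
= 409.76 - 160.7
= 249.0600 MJ

249.0600 MJ


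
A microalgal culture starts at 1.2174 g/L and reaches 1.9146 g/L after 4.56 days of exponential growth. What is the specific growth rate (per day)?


mu = ln(X2/X1) / dt
= ln(1.9146/1.2174) / 4.56
= 0.0993 per day

0.0993 per day


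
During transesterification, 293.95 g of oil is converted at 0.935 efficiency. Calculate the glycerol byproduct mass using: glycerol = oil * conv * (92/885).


glycerol = oil * conv * (92/885)
= 293.95 * 0.935 * 92 / 885
= 28.5713 g

28.5713 g


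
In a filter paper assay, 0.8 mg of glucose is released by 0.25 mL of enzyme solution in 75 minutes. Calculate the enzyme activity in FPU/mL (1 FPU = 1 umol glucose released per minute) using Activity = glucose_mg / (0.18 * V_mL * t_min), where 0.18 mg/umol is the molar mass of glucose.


Activity = glucose_mg / (0.18 mg/umol * V_mL * t_min)
= 0.8 / (0.18 * 0.25 * 75)
= 0.2370 FPU/mL

0.2370 FPU/mL


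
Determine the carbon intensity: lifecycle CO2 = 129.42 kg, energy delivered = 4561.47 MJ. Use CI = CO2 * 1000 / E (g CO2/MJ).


CI = CO2 * 1000 / E
= 129.42 * 1000 / 4561.47
= 28.3724 g CO2/MJ

28.3724 g CO2/MJ


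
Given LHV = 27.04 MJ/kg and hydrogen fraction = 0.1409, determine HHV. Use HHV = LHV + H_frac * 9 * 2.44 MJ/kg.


HHV = LHV + H_frac * 9 * 2.44
= 27.04 + 0.1409 * 9 * 2.44
= 30.1342 MJ/kg

30.1342 MJ/kg


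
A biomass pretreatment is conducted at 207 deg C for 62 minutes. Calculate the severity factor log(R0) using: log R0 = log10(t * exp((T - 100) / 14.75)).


logR0 = log10(t * exp((T - 100) / 14.75))
= log10(62 * exp((207 - 100) / 14.75))
= 4.9429

4.9429


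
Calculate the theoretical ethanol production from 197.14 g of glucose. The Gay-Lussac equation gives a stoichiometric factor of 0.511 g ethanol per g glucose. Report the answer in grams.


Theoretical ethanol yield: m_EtOH = 0.511 * m_glucose
m_EtOH = 0.511 * 197.14 = 100.7385 g

100.7385 g


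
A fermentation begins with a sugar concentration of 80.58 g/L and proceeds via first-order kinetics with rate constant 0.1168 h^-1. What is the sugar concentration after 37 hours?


S = S0 * exp(-k * t)
S = 80.58 * exp(-0.1168 * 37)
S = 1.0700 g/L

1.0700 g/L


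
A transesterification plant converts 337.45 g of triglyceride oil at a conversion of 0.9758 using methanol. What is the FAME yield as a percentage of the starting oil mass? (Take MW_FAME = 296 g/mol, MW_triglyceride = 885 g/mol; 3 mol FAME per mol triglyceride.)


m_FAME = oil * conv * (3 * 296 / 885) = oil * conv * (888/885)
= 337.45 * 0.9758 * 888 / 885
= 330.3999 g
Y = m_FAME / oil * 100 = conv * (888/885) * 100
= 0.9758 * 888 / 885 * 100
= 97.91%

97.91%


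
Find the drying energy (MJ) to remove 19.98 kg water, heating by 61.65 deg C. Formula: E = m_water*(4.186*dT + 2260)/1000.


E = m_water * (4.186 * dT + 2260) / 1000
= 19.98 * (4.186 * 61.65 + 2260) / 1000
= 50.3110 MJ

50.3110 MJ


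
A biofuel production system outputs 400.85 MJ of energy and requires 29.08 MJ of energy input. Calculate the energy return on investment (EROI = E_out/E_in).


EROI = E_out / E_in
= 400.85 / 29.08
= 13.7844

13.7844


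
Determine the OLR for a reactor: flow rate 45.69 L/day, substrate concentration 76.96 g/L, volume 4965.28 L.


OLR = Q * S / V
= 45.69 * 76.96 / 4965.28
= 0.7082 g/L/day

0.7082 g/L/day


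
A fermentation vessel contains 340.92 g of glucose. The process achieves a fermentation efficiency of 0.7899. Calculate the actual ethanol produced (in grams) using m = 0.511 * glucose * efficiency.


Actual ethanol: m = 0.511 * 340.92 * 0.7899
m = 137.6086 g

137.6086 g


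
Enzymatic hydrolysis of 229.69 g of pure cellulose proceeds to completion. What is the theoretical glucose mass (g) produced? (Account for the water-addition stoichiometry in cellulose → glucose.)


glucose = cellulose * 180/162
= 229.69 * 180/162
= 255.2111 g

255.2111 g


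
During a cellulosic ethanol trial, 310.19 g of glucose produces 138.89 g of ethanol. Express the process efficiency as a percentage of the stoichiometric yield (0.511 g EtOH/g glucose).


Fermentation efficiency = (actual / (0.511 * glucose)) * 100
= (138.89 / (0.511 * 310.19)) * 100
= 87.6238%

87.6238%


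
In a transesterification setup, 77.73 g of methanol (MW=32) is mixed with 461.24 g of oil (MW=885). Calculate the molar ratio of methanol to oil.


Molar ratio = n_MeOH / n_oil = (MeOH/32) / (oil/885) = (MeOH * 885) / (32 * oil)
= (77.73 * 885) / (32 * 461.24)
= 4.6607

4.6607


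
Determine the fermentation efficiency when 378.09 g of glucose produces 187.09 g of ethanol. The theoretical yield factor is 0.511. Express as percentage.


Fermentation efficiency = (actual / (0.511 * glucose)) * 100
= (187.09 / (0.511 * 378.09)) * 100
= 96.8355%

96.8355%


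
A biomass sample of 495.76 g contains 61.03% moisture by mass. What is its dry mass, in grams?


Wd = Ww * (1 - MC/100)
= 495.76 * (1 - 61.03/100)
= 193.1977 g

193.1977 g


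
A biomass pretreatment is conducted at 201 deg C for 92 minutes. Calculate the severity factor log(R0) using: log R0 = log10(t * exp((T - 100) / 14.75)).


logR0 = log10(t * exp((T - 100) / 14.75))
= log10(92 * exp((201 - 100) / 14.75))
= 4.9376

4.9376


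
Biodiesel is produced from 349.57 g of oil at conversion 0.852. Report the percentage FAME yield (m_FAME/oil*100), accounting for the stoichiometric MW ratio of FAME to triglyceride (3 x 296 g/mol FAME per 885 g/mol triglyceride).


m_FAME = oil * conv * (3 * 296 / 885) = oil * conv * (888/885)
= 349.57 * 0.852 * 888 / 885
= 298.8432 g
Y = m_FAME / oil * 100 = conv * (888/885) * 100
= 0.852 * 888 / 885 * 100
= 85.49%

85.49%


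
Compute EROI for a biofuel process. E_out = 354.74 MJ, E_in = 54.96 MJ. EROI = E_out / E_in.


EROI = E_out / E_in
= 354.74 / 54.96
= 6.4545

6.4545


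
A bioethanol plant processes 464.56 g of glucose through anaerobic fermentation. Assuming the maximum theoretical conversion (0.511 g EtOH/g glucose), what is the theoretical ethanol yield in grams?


Theoretical ethanol yield: m_EtOH = 0.511 * m_glucose
m_EtOH = 0.511 * 464.56 = 237.3902 g

237.3902 g


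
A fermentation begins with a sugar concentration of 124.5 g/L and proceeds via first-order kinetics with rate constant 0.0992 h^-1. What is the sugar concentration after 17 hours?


S = S0 * exp(-k * t)
S = 124.5 * exp(-0.0992 * 17)
S = 23.0555 g/L

23.0555 g/L


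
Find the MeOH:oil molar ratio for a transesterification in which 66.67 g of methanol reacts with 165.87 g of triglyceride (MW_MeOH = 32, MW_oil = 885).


Molar ratio = n_MeOH / n_oil = (MeOH/32) / (oil/885) = (MeOH * 885) / (32 * oil)
= (66.67 * 885) / (32 * 165.87)
= 11.1162

11.1162


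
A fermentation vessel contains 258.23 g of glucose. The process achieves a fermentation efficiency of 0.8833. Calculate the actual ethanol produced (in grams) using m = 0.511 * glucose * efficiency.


Actual ethanol: m = 0.511 * 258.23 * 0.8833
m = 116.5563 g

116.5563 g


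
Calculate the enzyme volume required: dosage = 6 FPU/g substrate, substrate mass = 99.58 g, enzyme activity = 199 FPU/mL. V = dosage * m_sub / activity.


V = dosage * m_sub / activity
V = 6 * 99.58 / 199
V = 3.0024 mL

3.0024 mL


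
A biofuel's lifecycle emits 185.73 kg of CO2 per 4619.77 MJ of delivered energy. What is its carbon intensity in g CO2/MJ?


CI = CO2 * 1000 / E
= 185.73 * 1000 / 4619.77
= 40.2033 g CO2/MJ

40.2033 g CO2/MJ


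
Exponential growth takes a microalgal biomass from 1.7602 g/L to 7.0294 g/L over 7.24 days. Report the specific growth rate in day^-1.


mu = ln(X2/X1) / dt
= ln(7.0294/1.7602) / 7.24
= 0.1913 per day

0.1913 per day


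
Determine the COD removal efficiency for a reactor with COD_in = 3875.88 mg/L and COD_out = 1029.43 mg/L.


eta = (COD_in - COD_out) / COD_in * 100
= (3875.88 - 1029.43) / 3875.88 * 100
= 73.4401%

73.4401%


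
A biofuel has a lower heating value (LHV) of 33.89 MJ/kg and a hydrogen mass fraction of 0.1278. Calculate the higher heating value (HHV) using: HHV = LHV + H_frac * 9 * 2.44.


HHV = LHV + H_frac * 9 * 2.44
= 33.89 + 0.1278 * 9 * 2.44
= 36.6965 MJ/kg

36.6965 MJ/kg


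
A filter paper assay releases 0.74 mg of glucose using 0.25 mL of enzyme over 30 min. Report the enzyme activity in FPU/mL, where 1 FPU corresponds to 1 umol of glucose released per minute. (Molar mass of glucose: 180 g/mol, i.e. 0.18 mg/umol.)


Activity = glucose_mg / (0.18 mg/umol * V_mL * t_min)
= 0.74 / (0.18 * 0.25 * 30)
= 0.5481 FPU/mL

0.5481 FPU/mL


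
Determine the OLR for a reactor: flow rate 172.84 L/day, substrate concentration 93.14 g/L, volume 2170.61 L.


OLR = Q * S / V
= 172.84 * 93.14 / 2170.61
= 7.4165 g/L/day

7.4165 g/L/day


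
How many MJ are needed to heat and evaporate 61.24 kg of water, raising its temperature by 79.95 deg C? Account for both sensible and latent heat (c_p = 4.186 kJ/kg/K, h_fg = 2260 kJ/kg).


E = m_water * (4.186 * dT + 2260) / 1000
= 61.24 * (4.186 * 79.95 + 2260) / 1000
= 158.8976 MJ

158.8976 MJ


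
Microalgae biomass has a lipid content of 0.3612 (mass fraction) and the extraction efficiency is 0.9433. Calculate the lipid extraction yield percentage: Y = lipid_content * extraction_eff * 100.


Y = lipid_content * extraction_eff * 100
= 0.3612 * 0.9433 * 100
= 34.0720%

34.0720%


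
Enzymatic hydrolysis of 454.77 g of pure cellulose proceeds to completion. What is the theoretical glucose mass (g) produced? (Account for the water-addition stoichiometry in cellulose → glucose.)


glucose = cellulose * 180/162
= 454.77 * 180/162
= 505.3000 g

505.3000 g


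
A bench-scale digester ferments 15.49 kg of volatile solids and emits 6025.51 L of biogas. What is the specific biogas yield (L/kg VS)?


Y = V / VS
= 6025.51 / 15.49
= 388.9935 L/kg VS

388.9935 L/kg VS


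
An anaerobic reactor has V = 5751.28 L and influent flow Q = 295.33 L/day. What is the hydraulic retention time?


HRT = V / Q
= 5751.28 / 295.33
= 19.4741 days

19.4741 days


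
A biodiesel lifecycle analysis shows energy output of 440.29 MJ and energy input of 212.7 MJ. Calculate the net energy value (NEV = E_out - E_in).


NEV = E_out - E_in
= 440.29 - 212.7
= 227.5900 MJ

227.5900 MJ


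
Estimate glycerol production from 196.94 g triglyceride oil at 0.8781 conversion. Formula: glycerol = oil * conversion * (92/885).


glycerol = oil * conv * (92/885)
= 196.94 * 0.8781 * 92 / 885
= 17.9772 g

17.9772 g


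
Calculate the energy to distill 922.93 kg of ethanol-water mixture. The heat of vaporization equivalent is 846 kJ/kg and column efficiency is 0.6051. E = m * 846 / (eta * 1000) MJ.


E = m * 846 / (eta * 1000)
= 922.93 * 846 / (0.6051 * 1000)
= 1290.3632 MJ

1290.3632 MJ


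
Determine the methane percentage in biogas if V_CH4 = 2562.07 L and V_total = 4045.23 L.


CH4% = V_CH4 / V_total * 100
= 2562.07 / 4045.23 * 100
= 63.3356%

63.3356%


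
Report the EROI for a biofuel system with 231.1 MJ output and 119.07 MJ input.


EROI = E_out / E_in
= 231.1 / 119.07
= 1.9409

1.9409


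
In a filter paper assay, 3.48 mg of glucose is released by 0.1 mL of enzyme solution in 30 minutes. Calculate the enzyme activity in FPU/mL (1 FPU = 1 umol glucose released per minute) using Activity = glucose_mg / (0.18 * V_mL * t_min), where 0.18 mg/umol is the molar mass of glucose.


Activity = glucose_mg / (0.18 mg/umol * V_mL * t_min)
= 3.48 / (0.18 * 0.1 * 30)
= 6.4444 FPU/mL

6.4444 FPU/mL


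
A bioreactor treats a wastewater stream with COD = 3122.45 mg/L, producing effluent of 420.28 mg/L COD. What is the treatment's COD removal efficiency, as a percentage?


eta = (COD_in - COD_out) / COD_in * 100
= (3122.45 - 420.28) / 3122.45 * 100
= 86.5401%

86.5401%


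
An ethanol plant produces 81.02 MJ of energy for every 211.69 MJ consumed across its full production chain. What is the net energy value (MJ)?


NEV = E_out - E_in
= 81.02 - 211.69
= -130.6700 MJ

-130.6700 MJ


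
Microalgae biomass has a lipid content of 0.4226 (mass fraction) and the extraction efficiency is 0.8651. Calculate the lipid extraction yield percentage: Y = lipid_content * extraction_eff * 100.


Y = lipid_content * extraction_eff * 100
= 0.4226 * 0.8651 * 100
= 36.5591%

36.5591%


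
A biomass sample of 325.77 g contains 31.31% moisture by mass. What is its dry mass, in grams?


Wd = Ww * (1 - MC/100)
= 325.77 * (1 - 31.31/100)
= 223.7714 g

223.7714 g


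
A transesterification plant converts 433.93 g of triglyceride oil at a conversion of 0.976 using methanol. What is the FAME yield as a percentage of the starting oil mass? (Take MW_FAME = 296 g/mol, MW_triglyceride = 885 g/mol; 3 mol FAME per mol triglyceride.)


m_FAME = oil * conv * (3 * 296 / 885) = oil * conv * (888/885)
= 433.93 * 0.976 * 888 / 885
= 424.9513 g
Y = m_FAME / oil * 100 = conv * (888/885) * 100
= 0.976 * 888 / 885 * 100
= 97.93%

97.93%


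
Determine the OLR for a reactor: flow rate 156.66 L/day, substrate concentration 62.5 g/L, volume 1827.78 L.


OLR = Q * S / V
= 156.66 * 62.5 / 1827.78
= 5.3569 g/L/day

5.3569 g/L/day


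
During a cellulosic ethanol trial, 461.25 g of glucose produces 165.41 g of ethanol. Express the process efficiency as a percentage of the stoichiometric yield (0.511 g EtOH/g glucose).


Fermentation efficiency = (actual / (0.511 * glucose)) * 100
= (165.41 / (0.511 * 461.25)) * 100
= 70.1786%

70.1786%


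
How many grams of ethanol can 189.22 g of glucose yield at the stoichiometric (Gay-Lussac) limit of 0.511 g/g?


Theoretical ethanol yield: m_EtOH = 0.511 * m_glucose
m_EtOH = 0.511 * 189.22 = 96.6914 g

96.6914 g


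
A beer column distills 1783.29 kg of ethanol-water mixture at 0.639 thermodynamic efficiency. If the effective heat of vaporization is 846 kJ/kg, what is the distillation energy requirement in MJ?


E = m * 846 / (eta * 1000)
= 1783.29 * 846 / (0.639 * 1000)
= 2360.9755 MJ

2360.9755 MJ


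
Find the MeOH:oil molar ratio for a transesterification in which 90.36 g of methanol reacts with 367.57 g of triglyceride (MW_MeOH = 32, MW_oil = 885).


Molar ratio = n_MeOH / n_oil = (MeOH/32) / (oil/885) = (MeOH * 885) / (32 * oil)
= (90.36 * 885) / (32 * 367.57)
= 6.7988

6.7988


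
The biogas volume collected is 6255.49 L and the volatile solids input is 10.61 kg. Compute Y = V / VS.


Y = V / VS
= 6255.49 / 10.61
= 589.5844 L/kg VS

589.5844 L/kg VS


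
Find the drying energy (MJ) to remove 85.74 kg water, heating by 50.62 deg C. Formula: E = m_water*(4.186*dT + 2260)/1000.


E = m_water * (4.186 * dT + 2260) / 1000
= 85.74 * (4.186 * 50.62 + 2260) / 1000
= 211.9403 MJ

211.9403 MJ


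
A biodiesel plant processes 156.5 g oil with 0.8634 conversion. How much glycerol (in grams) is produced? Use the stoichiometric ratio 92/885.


glycerol = oil * conv * (92/885)
= 156.5 * 0.8634 * 92 / 885
= 14.0466 g

14.0466 g


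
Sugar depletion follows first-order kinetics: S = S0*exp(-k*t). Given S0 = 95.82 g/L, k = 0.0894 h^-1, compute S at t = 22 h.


S = S0 * exp(-k * t)
S = 95.82 * exp(-0.0894 * 22)
S = 13.4056 g/L

13.4056 g/L


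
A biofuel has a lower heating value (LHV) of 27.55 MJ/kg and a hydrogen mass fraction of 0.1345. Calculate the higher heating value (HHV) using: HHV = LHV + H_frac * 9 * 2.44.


HHV = LHV + H_frac * 9 * 2.44
= 27.55 + 0.1345 * 9 * 2.44
= 30.5036 MJ/kg

30.5036 MJ/kg


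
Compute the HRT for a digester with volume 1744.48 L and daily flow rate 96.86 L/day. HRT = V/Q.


HRT = V / Q
= 1744.48 / 96.86
= 18.0103 days

18.0103 days


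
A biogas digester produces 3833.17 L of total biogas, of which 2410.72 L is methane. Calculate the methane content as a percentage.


CH4% = V_CH4 / V_total * 100
= 2410.72 / 3833.17 * 100
= 62.8910%

62.8910%


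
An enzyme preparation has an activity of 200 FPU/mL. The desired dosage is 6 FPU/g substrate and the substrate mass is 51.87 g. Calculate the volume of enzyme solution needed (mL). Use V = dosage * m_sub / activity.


V = dosage * m_sub / activity
V = 6 * 51.87 / 200
V = 1.5561 mL

1.5561 mL


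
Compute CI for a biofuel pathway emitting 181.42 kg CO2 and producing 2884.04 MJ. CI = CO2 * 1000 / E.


CI = CO2 * 1000 / E
= 181.42 * 1000 / 2884.04
= 62.9048 g CO2/MJ

62.9048 g CO2/MJ


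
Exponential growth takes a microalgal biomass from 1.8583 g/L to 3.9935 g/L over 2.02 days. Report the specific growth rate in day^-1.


mu = ln(X2/X1) / dt
= ln(3.9935/1.8583) / 2.02
= 0.3787 per day

0.3787 per day


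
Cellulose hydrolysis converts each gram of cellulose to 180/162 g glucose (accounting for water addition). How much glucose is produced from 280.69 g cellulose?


glucose = cellulose * 180/162
= 280.69 * 180/162
= 311.8778 g

311.8778 g


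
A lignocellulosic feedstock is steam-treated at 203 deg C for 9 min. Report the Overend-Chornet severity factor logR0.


logR0 = log10(t * exp((T - 100) / 14.75))
= log10(9 * exp((203 - 100) / 14.75))
= 3.9869

3.9869


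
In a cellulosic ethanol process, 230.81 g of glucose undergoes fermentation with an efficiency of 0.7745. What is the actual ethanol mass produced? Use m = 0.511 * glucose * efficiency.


Actual ethanol: m = 0.511 * 230.81 * 0.7745
m = 91.3476 g

91.3476 g


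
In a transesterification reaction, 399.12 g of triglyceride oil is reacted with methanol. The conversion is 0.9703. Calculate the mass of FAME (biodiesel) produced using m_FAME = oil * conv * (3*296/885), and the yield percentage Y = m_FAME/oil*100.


m_FAME = oil * conv * (3 * 296 / 885) = oil * conv * (888/885)
= 399.12 * 0.9703 * 888 / 885
= 388.5789 g
Y = m_FAME / oil * 100 = conv * (888/885) * 100
= 0.9703 * 888 / 885 * 100
= 97.36%

388.5789 g FAME; Y = 97.36%


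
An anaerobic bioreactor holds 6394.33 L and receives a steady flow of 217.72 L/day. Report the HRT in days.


HRT = V / Q
= 6394.33 / 217.72
= 29.3695 days

29.3695 days


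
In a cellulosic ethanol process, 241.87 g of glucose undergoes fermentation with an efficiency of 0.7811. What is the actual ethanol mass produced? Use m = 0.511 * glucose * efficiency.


Actual ethanol: m = 0.511 * 241.87 * 0.7811
m = 96.5405 g

96.5405 g


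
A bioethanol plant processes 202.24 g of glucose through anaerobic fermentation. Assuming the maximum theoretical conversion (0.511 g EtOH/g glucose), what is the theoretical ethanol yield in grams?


Theoretical ethanol yield: m_EtOH = 0.511 * m_glucose
m_EtOH = 0.511 * 202.24 = 103.3446 g

103.3446 g


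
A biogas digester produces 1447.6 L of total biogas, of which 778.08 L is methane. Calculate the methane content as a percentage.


CH4% = V_CH4 / V_total * 100
= 778.08 / 1447.6 * 100
= 53.7497%

53.7497%


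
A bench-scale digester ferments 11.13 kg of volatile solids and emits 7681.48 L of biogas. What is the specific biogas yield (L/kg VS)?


Y = V / VS
= 7681.48 / 11.13
= 690.1599 L/kg VS

690.1599 L/kg VS


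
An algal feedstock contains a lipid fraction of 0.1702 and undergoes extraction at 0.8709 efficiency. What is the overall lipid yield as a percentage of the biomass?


Y = lipid_content * extraction_eff * 100
= 0.1702 * 0.8709 * 100
= 14.8227%

14.8227%


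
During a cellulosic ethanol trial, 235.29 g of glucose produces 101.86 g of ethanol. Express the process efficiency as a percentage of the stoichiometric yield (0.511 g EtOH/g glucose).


Fermentation efficiency = (actual / (0.511 * glucose)) * 100
= (101.86 / (0.511 * 235.29)) * 100
= 84.7187%

84.7187%


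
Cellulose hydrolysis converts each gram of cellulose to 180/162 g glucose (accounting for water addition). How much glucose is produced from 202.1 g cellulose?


glucose = cellulose * 180/162
= 202.1 * 180/162
= 224.5556 g

224.5556 g


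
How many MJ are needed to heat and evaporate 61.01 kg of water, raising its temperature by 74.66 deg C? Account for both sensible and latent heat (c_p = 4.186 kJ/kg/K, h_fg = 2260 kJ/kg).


E = m_water * (4.186 * dT + 2260) / 1000
= 61.01 * (4.186 * 74.66 + 2260) / 1000
= 156.9499 MJ

156.9499 MJ


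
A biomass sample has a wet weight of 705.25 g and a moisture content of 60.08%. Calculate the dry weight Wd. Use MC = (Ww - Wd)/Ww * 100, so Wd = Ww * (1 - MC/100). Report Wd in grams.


Wd = Ww * (1 - MC/100)
= 705.25 * (1 - 60.08/100)
= 281.5358 g

281.5358 g


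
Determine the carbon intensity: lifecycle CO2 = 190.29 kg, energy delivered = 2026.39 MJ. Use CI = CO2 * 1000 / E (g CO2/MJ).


CI = CO2 * 1000 / E
= 190.29 * 1000 / 2026.39
= 93.9059 g CO2/MJ

93.9059 g CO2/MJ


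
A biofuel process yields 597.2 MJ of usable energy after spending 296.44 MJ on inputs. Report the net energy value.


NEV = E_out - E_in
= 597.2 - 296.44
= 300.7600 MJ

300.7600 MJ


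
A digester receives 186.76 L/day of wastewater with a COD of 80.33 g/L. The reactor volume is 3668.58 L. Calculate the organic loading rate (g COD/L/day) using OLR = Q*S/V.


OLR = Q * S / V
= 186.76 * 80.33 / 3668.58
= 4.0894 g/L/day

4.0894 g/L/day


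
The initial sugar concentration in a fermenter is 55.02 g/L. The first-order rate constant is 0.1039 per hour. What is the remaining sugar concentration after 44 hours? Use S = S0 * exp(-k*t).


S = S0 * exp(-k * t)
S = 55.02 * exp(-0.1039 * 44)
S = 0.5690 g/L

0.5690 g/L


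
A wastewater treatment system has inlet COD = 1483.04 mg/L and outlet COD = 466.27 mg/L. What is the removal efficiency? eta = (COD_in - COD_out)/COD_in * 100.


eta = (COD_in - COD_out) / COD_in * 100
= (1483.04 - 466.27) / 1483.04 * 100
= 68.5599%

68.5599%


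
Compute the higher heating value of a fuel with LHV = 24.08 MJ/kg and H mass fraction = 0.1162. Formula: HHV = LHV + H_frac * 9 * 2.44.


HHV = LHV + H_frac * 9 * 2.44
= 24.08 + 0.1162 * 9 * 2.44
= 26.6318 MJ/kg

26.6318 MJ/kg


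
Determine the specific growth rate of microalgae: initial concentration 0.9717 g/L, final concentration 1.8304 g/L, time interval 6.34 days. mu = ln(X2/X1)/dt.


mu = ln(X2/X1) / dt
= ln(1.8304/0.9717) / 6.34
= 0.0999 per day

0.0999 per day


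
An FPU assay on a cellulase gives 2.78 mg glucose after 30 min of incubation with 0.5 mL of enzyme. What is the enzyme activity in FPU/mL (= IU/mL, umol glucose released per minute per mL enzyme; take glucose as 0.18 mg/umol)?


Activity = glucose_mg / (0.18 mg/umol * V_mL * t_min)
= 2.78 / (0.18 * 0.5 * 30)
= 1.0296 FPU/mL

1.0296 FPU/mL


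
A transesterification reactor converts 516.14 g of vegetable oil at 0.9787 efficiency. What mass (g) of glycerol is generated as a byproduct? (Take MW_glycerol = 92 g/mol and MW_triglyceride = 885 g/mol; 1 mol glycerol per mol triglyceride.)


glycerol = oil * conv * (92/885)
= 516.14 * 0.9787 * 92 / 885
= 52.5124 g

52.5124 g


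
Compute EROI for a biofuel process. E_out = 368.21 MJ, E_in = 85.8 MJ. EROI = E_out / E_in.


EROI = E_out / E_in
= 368.21 / 85.8
= 4.2915

4.2915


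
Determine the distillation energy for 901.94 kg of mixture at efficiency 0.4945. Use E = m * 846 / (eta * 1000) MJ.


E = m * 846 / (eta * 1000)
= 901.94 * 846 / (0.4945 * 1000)
= 1543.0561 MJ

1543.0561 MJ


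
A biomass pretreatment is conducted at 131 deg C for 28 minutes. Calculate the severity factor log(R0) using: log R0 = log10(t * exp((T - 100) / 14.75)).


logR0 = log10(t * exp((T - 100) / 14.75))
= log10(28 * exp((131 - 100) / 14.75))
= 2.3599

2.3599


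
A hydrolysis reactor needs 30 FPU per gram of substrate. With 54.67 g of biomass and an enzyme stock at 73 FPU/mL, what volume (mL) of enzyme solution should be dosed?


V = dosage * m_sub / activity
V = 30 * 54.67 / 73
V = 22.4671 mL

22.4671 mL


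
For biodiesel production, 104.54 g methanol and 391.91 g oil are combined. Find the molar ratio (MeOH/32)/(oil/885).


Molar ratio = n_MeOH / n_oil = (MeOH/32) / (oil/885) = (MeOH * 885) / (32 * oil)
= (104.54 * 885) / (32 * 391.91)
= 7.3772

7.3772


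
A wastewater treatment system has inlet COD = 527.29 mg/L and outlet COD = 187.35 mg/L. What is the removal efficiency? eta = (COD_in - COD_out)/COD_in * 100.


eta = (COD_in - COD_out) / COD_in * 100
= (527.29 - 187.35) / 527.29 * 100
= 64.4693%

64.4693%


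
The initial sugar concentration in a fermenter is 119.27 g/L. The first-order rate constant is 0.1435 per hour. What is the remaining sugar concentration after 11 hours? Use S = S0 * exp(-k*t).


S = S0 * exp(-k * t)
S = 119.27 * exp(-0.1435 * 11)
S = 24.6035 g/L

24.6035 g/L


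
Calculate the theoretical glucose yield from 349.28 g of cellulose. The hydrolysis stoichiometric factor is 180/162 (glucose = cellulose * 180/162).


glucose = cellulose * 180/162
= 349.28 * 180/162
= 388.0889 g

388.0889 g


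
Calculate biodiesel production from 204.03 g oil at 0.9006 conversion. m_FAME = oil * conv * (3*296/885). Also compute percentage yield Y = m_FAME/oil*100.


m_FAME = oil * conv * (3 * 296 / 885) = oil * conv * (888/885)
= 204.03 * 0.9006 * 888 / 885
= 184.3723 g
Y = m_FAME / oil * 100 = conv * (888/885) * 100
= 0.9006 * 888 / 885 * 100
= 90.37%

184.3723 g FAME; Y = 90.37%


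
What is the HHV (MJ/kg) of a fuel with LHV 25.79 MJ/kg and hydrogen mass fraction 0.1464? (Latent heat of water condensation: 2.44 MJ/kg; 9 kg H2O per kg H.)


HHV = LHV + H_frac * 9 * 2.44
= 25.79 + 0.1464 * 9 * 2.44
= 29.0049 MJ/kg

29.0049 MJ/kg


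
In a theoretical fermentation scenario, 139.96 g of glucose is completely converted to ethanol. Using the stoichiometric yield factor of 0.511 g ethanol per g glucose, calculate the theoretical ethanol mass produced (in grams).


Theoretical ethanol yield: m_EtOH = 0.511 * m_glucose
m_EtOH = 0.511 * 139.96 = 71.5196 g

71.5196 g


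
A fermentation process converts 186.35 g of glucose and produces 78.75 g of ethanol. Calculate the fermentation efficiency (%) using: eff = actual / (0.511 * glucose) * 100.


Fermentation efficiency = (actual / (0.511 * glucose)) * 100
= (78.75 / (0.511 * 186.35)) * 100
= 82.6990%

82.6990%


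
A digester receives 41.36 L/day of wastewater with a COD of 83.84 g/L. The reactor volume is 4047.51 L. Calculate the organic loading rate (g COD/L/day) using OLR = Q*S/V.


OLR = Q * S / V
= 41.36 * 83.84 / 4047.51
= 0.8567 g/L/day

0.8567 g/L/day


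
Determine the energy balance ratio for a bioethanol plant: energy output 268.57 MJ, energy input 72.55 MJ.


EROI = E_out / E_in
= 268.57 / 72.55
= 3.7019

3.7019


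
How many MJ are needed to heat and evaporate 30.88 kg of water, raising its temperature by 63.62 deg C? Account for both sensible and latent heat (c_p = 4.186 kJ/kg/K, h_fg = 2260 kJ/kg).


E = m_water * (4.186 * dT + 2260) / 1000
= 30.88 * (4.186 * 63.62 + 2260) / 1000
= 78.0126 MJ

78.0126 MJ


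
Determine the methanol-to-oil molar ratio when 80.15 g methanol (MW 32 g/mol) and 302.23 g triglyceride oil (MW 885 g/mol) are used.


Molar ratio = n_MeOH / n_oil = (MeOH/32) / (oil/885) = (MeOH * 885) / (32 * oil)
= (80.15 * 885) / (32 * 302.23)
= 7.3343

7.3343


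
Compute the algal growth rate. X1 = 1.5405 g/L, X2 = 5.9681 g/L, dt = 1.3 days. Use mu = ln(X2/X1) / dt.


mu = ln(X2/X1) / dt
= ln(5.9681/1.5405) / 1.3
= 1.0418 per day

1.0418 per day


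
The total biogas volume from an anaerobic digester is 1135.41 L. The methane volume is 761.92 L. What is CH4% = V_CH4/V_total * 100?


CH4% = V_CH4 / V_total * 100
= 761.92 / 1135.41 * 100
= 67.1053%

67.1053%


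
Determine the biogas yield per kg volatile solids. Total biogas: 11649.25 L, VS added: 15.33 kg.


Y = V / VS
= 11649.25 / 15.33
= 759.8989 L/kg VS

759.8989 L/kg VS


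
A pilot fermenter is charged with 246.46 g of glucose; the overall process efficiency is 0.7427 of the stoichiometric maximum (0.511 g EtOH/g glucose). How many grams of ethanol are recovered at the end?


Actual ethanol: m = 0.511 * 246.46 * 0.7427
m = 93.5364 g

93.5364 g


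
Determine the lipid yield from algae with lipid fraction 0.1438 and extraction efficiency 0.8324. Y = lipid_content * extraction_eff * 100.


Y = lipid_content * extraction_eff * 100
= 0.1438 * 0.8324 * 100
= 11.9699%

11.9699%


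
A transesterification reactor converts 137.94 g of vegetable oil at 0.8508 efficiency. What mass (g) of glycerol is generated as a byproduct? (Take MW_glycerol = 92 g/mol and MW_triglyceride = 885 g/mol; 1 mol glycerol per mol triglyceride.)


glycerol = oil * conv * (92/885)
= 137.94 * 0.8508 * 92 / 885
= 12.2001 g

12.2001 g


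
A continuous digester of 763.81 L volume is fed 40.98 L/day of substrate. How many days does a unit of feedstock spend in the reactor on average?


HRT = V / Q
= 763.81 / 40.98
= 18.6386 days

18.6386 days


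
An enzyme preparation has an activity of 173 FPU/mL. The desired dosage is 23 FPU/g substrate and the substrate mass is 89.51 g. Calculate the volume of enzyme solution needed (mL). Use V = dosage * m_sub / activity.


V = dosage * m_sub / activity
V = 23 * 89.51 / 173
V = 11.9002 mL

11.9002 mL


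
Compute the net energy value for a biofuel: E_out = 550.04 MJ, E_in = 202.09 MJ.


NEV = E_out - E_in
= 550.04 - 202.09
= 347.9500 MJ

347.9500 MJ


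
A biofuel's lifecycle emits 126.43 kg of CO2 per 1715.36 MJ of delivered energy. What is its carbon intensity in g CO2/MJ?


CI = CO2 * 1000 / E
= 126.43 * 1000 / 1715.36
= 73.7046 g CO2/MJ

73.7046 g CO2/MJ


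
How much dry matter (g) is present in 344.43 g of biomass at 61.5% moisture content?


Wd = Ww * (1 - MC/100)
= 344.43 * (1 - 61.5/100)
= 132.6055 g

132.6055 g


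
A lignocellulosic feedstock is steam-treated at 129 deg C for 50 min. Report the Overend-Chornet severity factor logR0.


logR0 = log10(t * exp((T - 100) / 14.75))
= log10(50 * exp((129 - 100) / 14.75))
= 2.5528

2.5528


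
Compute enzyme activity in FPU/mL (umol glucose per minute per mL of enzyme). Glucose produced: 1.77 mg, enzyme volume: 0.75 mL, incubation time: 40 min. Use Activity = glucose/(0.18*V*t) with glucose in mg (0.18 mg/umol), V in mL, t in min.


Activity = glucose_mg / (0.18 mg/umol * V_mL * t_min)
= 1.77 / (0.18 * 0.75 * 40)
= 0.3278 FPU/mL

0.3278 FPU/mL


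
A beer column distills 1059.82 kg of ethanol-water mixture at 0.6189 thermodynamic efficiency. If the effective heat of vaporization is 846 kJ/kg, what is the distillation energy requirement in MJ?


E = m * 846 / (eta * 1000)
= 1059.82 * 846 / (0.6189 * 1000)
= 1448.7118 MJ

1448.7118 MJ


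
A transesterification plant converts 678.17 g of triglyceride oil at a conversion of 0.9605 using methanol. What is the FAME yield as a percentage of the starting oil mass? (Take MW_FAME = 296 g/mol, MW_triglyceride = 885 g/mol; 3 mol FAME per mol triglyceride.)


m_FAME = oil * conv * (3 * 296 / 885) = oil * conv * (888/885)
= 678.17 * 0.9605 * 888 / 885
= 653.5904 g
Y = m_FAME / oil * 100 = conv * (888/885) * 100
= 0.9605 * 888 / 885 * 100
= 96.38%

96.38%


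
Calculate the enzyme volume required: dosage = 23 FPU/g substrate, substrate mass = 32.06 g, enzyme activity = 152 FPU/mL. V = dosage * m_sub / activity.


V = dosage * m_sub / activity
V = 23 * 32.06 / 152
V = 4.8512 mL

4.8512 mL


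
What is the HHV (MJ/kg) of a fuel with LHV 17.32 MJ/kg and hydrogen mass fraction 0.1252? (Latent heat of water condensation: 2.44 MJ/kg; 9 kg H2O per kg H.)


HHV = LHV + H_frac * 9 * 2.44
= 17.32 + 0.1252 * 9 * 2.44
= 20.0694 MJ/kg

20.0694 MJ/kg
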